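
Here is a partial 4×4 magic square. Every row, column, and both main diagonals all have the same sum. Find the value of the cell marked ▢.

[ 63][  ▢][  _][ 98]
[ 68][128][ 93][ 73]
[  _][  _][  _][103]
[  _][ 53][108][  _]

123

Row 2 is complete and sums to 362; that is the magic constant.
From column 4, 362 − (98 + 73 + 103) gives (4,4) = 88.
Using main diagonal: 63 + 128 + 88 + ? → (3,3) = 362 − 279 = 83.
Using row 4: 53 + 108 + 88 + ? → (4,1) = 362 − 249 = 113.
Column 1 needs 362; the known cells sum to 244, so (3,1) = 118.
Column 3: 93 + 83 + 108 + ? = 362, so (1,3) = 78.
The remaining cell in anti-diagonal is (3,2) = 362 − 304 = 58.
The remaining cell in row 1 is (1,2) = 362 − 239 = 123.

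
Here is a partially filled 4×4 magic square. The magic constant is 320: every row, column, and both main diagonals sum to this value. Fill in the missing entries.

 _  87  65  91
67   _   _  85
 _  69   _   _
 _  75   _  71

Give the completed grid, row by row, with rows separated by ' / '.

The remaining cell in row 1 is (1,1) = 320 − 243 = 77.
The remaining cell in column 2 is (2,2) = 320 − 231 = 89.
Column 4: 91 + 85 + 71 + ? = 320, so (3,4) = 73.
Main diagonal must total 320; the given cells sum to 237, so (3,3) = 83.
Using row 2: 67 + 89 + 85 + ? → (2,3) = 320 − 241 = 79.
From row 3, 320 − (69 + 83 + 73) gives (3,1) = 95.
The remaining cell in column 1 is (4,1) = 320 − 239 = 81.
The remaining cell in column 3 is (4,3) = 320 − 227 = 93.

77 87 65 91 / 67 89 79 85 / 95 69 83 73 / 81 75 93 71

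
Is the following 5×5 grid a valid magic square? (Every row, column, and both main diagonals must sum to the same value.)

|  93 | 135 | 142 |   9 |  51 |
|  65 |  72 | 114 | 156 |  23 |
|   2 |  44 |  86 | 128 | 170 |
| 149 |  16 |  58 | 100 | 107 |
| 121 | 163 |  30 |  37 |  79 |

Row 1: 93 + 135 + 142 + 9 + 51 = 430.
Row 2: 65 + 72 + 114 + 156 + 23 = 430.
Row 3: 2 + 44 + 86 + 128 + 170 = 430.
Row 4: 149 + 16 + 58 + 100 + 107 = 430.
Row 5: 121 + 163 + 30 + 37 + 79 = 430.
Column 1: 93 + 65 + 2 + 149 + 121 = 430.
Column 2: 135 + 72 + 44 + 16 + 163 = 430.
Column 3: 142 + 114 + 86 + 58 + 30 = 430.
Column 4: 9 + 156 + 128 + 100 + 37 = 430.
Column 5: 51 + 23 + 170 + 107 + 79 = 430.
Main diagonal: 93 + 72 + 86 + 100 + 79 = 430.
Anti-diagonal: 51 + 156 + 86 + 16 + 121 = 430.
All lines sum to 430.

Yes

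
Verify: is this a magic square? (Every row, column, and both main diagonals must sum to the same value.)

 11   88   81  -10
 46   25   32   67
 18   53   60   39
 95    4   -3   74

Yes

Row 1: 11 + 88 + 81 + (-10) = 170.
Row 2: 46 + 25 + 32 + 67 = 170.
Row 3: 18 + 53 + 60 + 39 = 170.
Row 4: 95 + 4 + (-3) + 74 = 170.
Column 1: 11 + 46 + 18 + 95 = 170.
Column 2: 88 + 25 + 53 + 4 = 170.
Column 3: 81 + 32 + 60 + (-3) = 170.
Column 4: -10 + 67 + 39 + 74 = 170.
Main diagonal: 11 + 25 + 60 + 74 = 170.
Anti-diagonal: -10 + 32 + 53 + 95 = 170.
All lines sum to 170.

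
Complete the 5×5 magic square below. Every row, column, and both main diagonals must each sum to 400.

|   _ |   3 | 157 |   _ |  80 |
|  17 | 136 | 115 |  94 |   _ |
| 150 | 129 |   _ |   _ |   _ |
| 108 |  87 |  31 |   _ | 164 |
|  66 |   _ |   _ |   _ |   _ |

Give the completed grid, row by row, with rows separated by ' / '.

59 3 157 101 80 / 17 136 115 94 38 / 150 129 73 52 -4 / 108 87 31 10 164 / 66 45 24 143 122

Row 2 needs 400; the known cells sum to 362, so (2,5) = 38.
Row 4 needs 400; the known cells sum to 390, so (4,4) = 10.
The remaining cell in column 1 is (1,1) = 400 − 341 = 59.
Using column 2: 3 + 136 + 129 + 87 + ? → (5,2) = 400 − 355 = 45.
Using anti-diagonal: 80 + 94 + 87 + 66 + ? → (3,3) = 400 − 327 = 73.
Row 1 must total 400; the given cells sum to 299, so (1,4) = 101.
From column 3, 400 − (157 + 115 + 73 + 31) gives (5,3) = 24.
Main diagonal: 59 + 136 + 73 + 10 + ? = 400, so (5,5) = 122.
The remaining cell in row 5 is (5,4) = 400 − 257 = 143.
Using column 4: 101 + 94 + 10 + 143 + ? → (3,4) = 400 − 348 = 52.
Column 5: 80 + 38 + 164 + 122 + ? = 400, so (3,5) = -4.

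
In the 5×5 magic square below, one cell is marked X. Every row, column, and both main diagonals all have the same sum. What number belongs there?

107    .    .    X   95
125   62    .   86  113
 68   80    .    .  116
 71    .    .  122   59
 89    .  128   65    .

Column 1 is complete and sums to 460; that is the magic constant.
The remaining cell in row 2 is (2,3) = 460 − 386 = 74.
From column 5, 460 − (95 + 113 + 116 + 59) gives (5,5) = 77.
Main diagonal must total 460; the given cells sum to 368, so (3,3) = 92.
The remaining cell in anti-diagonal is (4,2) = 460 − 362 = 98.
Row 3: 68 + 80 + 92 + 116 + ? = 460, so (3,4) = 104.
The remaining cell in row 4 is (4,3) = 460 − 350 = 110.
Row 5 needs 460; the known cells sum to 359, so (5,2) = 101.
Column 2 needs 460; the known cells sum to 341, so (1,2) = 119.
Using column 3: 74 + 92 + 110 + 128 + ? → (1,3) = 460 − 404 = 56.
Column 4 needs 460; the known cells sum to 377, so (1,4) = 83.

83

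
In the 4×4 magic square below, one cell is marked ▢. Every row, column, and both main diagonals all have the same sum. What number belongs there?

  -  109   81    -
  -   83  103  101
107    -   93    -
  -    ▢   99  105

87

Column 3 is complete and sums to 376; that is the magic constant.
The remaining cell in row 2 is (2,1) = 376 − 287 = 89.
Main diagonal must total 376; the given cells sum to 281, so (1,1) = 95.
Row 1 must total 376; the given cells sum to 285, so (1,4) = 91.
Using column 1: 95 + 89 + 107 + ? → (4,1) = 376 − 291 = 85.
Column 4: 91 + 101 + 105 + ? = 376, so (3,4) = 79.
Anti-diagonal: 91 + 103 + 85 + ? = 376, so (3,2) = 97.
Row 4: 85 + 99 + 105 + ? = 376, so (4,2) = 87.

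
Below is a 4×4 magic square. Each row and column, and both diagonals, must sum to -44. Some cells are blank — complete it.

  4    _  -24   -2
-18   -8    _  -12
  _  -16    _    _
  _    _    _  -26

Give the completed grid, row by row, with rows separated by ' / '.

Row 1: 4 + (-24) + (-2) + ? = -44, so (1,2) = -22.
Row 2 needs -44; the known cells sum to -38, so (2,3) = -6.
From column 2, -44 − (-22 + (-8) + (-16)) gives (4,2) = 2.
Using column 4: -2 + (-12) + (-26) + ? → (3,4) = -44 − (-40) = -4.
The remaining cell in main diagonal is (3,3) = -44 − (-30) = -14.
Anti-diagonal must total -44; the given cells sum to -24, so (4,1) = -20.
The remaining cell in row 3 is (3,1) = -44 − (-34) = -10.
Using row 4: -20 + 2 + (-26) + ? → (4,3) = -44 − (-44) = 0.

4 -22 -24 -2 / -18 -8 -6 -12 / -10 -16 -14 -4 / -20 2 0 -26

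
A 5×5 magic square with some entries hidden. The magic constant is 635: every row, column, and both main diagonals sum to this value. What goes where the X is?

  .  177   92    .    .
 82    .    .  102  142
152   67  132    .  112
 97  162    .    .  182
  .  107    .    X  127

87

Using row 3: 152 + 67 + 132 + 112 + ? → (3,4) = 635 − 463 = 172.
Column 2: 177 + 67 + 162 + 107 + ? = 635, so (2,2) = 122.
Column 5: 142 + 112 + 182 + 127 + ? = 635, so (1,5) = 72.
The remaining cell in anti-diagonal is (5,1) = 635 − 468 = 167.
From row 2, 635 − (82 + 122 + 102 + 142) gives (2,3) = 187.
Column 1: 82 + 152 + 97 + 167 + ? = 635, so (1,1) = 137.
From main diagonal, 635 − (137 + 122 + 132 + 127) gives (4,4) = 117.
Row 1: 137 + 177 + 92 + 72 + ? = 635, so (1,4) = 157.
Row 4 must total 635; the given cells sum to 558, so (4,3) = 77.
Column 3 must total 635; the given cells sum to 488, so (5,3) = 147.
Column 4 must total 635; the given cells sum to 548, so (5,4) = 87.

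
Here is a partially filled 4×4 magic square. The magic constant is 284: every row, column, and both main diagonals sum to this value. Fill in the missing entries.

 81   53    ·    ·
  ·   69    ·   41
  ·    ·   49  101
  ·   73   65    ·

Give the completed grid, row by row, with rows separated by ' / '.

From column 2, 284 − (53 + 69 + 73) gives (3,2) = 89.
The remaining cell in main diagonal is (4,4) = 284 − 199 = 85.
The remaining cell in row 3 is (3,1) = 284 − 239 = 45.
The remaining cell in row 4 is (4,1) = 284 − 223 = 61.
From column 1, 284 − (81 + 45 + 61) gives (2,1) = 97.
Column 4: 41 + 101 + 85 + ? = 284, so (1,4) = 57.
The remaining cell in anti-diagonal is (2,3) = 284 − 207 = 77.
Row 1 needs 284; the known cells sum to 191, so (1,3) = 93.

81 53 93 57 / 97 69 77 41 / 45 89 49 101 / 61 73 65 85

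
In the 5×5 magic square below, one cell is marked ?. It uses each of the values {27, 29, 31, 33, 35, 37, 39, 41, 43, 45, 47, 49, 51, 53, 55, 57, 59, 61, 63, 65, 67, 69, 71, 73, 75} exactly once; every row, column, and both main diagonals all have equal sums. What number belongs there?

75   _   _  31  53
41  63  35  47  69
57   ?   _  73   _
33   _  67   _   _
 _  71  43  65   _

The 25 entries sum to 1275, so each line sums to 1275/5 = 255.
Column 1: 75 + 41 + 57 + 33 + ? = 255, so (5,1) = 49.
Using column 4: 31 + 47 + 73 + 65 + ? → (4,4) = 255 − 216 = 39.
The remaining cell in row 5 is (5,5) = 255 − 228 = 27.
Main diagonal: 75 + 63 + 39 + 27 + ? = 255, so (3,3) = 51.
The remaining cell in anti-diagonal is (4,2) = 255 − 200 = 55.
Row 4 must total 255; the given cells sum to 194, so (4,5) = 61.
From column 3, 255 − (35 + 51 + 67 + 43) gives (1,3) = 59.
The remaining cell in column 5 is (3,5) = 255 − 210 = 45.
The remaining cell in row 1 is (1,2) = 255 − 218 = 37.
Row 3: 57 + 51 + 73 + 45 + ? = 255, so (3,2) = 29.

29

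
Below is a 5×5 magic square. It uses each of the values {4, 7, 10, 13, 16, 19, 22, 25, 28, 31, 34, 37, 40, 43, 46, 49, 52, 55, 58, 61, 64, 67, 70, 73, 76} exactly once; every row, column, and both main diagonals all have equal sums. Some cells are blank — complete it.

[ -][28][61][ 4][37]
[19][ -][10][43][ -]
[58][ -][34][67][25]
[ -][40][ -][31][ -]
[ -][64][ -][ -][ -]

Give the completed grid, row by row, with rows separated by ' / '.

The 25 entries sum to 1000, so each line sums to 1000/5 = 200.
Row 1 needs 200; the known cells sum to 130, so (1,1) = 70.
The remaining cell in row 3 is (3,2) = 200 − 184 = 16.
Column 2: 28 + 16 + 40 + 64 + ? = 200, so (2,2) = 52.
The remaining cell in column 4 is (5,4) = 200 − 145 = 55.
Main diagonal must total 200; the given cells sum to 187, so (5,5) = 13.
From anti-diagonal, 200 − (37 + 43 + 34 + 40) gives (5,1) = 46.
Using row 2: 19 + 52 + 10 + 43 + ? → (2,5) = 200 − 124 = 76.
The remaining cell in row 5 is (5,3) = 200 − 178 = 22.
Column 1 must total 200; the given cells sum to 193, so (4,1) = 7.
Using column 3: 61 + 10 + 34 + 22 + ? → (4,3) = 200 − 127 = 73.
The remaining cell in column 5 is (4,5) = 200 − 151 = 49.

70 28 61 4 37 / 19 52 10 43 76 / 58 16 34 67 25 / 7 40 73 31 49 / 46 64 22 55 13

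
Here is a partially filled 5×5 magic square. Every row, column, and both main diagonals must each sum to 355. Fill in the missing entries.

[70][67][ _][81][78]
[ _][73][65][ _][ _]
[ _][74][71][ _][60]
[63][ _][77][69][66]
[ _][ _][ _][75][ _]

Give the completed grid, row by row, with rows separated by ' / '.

70 67 59 81 78 / 76 73 65 62 79 / 82 74 71 68 60 / 63 80 77 69 66 / 64 61 83 75 72

Row 1: 70 + 67 + 81 + 78 + ? = 355, so (1,3) = 59.
Row 4 must total 355; the given cells sum to 275, so (4,2) = 80.
Using column 2: 67 + 73 + 74 + 80 + ? → (5,2) = 355 − 294 = 61.
From column 3, 355 − (59 + 65 + 71 + 77) gives (5,3) = 83.
From main diagonal, 355 − (70 + 73 + 71 + 69) gives (5,5) = 72.
Row 5: 61 + 83 + 75 + 72 + ? = 355, so (5,1) = 64.
From column 5, 355 − (78 + 60 + 66 + 72) gives (2,5) = 79.
Anti-diagonal needs 355; the known cells sum to 293, so (2,4) = 62.
Row 2 needs 355; the known cells sum to 279, so (2,1) = 76.
Column 1 needs 355; the known cells sum to 273, so (3,1) = 82.
Column 4: 81 + 62 + 69 + 75 + ? = 355, so (3,4) = 68.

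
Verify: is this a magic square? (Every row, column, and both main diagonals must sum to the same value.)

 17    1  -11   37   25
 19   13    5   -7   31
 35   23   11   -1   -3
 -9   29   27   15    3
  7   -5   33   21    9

No — row 1 sums to 69 but column 4 sums to 65.

Row 1: 17 + 1 + (-11) + 37 + 25 = 69.
Row 2: 19 + 13 + 5 + (-7) + 31 = 61.
Row 3: 35 + 23 + 11 + (-1) + (-3) = 65.
Row 4: -9 + 29 + 27 + 15 + 3 = 65.
Row 5: 7 + (-5) + 33 + 21 + 9 = 65.
Column 1: 17 + 19 + 35 + (-9) + 7 = 69.
Column 2: 1 + 13 + 23 + 29 + (-5) = 61.
Column 3: -11 + 5 + 11 + 27 + 33 = 65.
Column 4: 37 + (-7) + (-1) + 15 + 21 = 65.
Column 5: 25 + 31 + (-3) + 3 + 9 = 65.
Main diagonal: 17 + 13 + 11 + 15 + 9 = 65.
Anti-diagonal: 25 + (-7) + 11 + 29 + 7 = 65.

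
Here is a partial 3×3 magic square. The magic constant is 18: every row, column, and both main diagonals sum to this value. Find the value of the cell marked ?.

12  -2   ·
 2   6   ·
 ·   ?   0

14

The remaining cell in row 1 is (1,3) = 18 − 10 = 8.
Using row 2: 2 + 6 + ? → (2,3) = 18 − 8 = 10.
Using column 1: 12 + 2 + ? → (3,1) = 18 − 14 = 4.
The remaining cell in column 2 is (3,2) = 18 − 4 = 14.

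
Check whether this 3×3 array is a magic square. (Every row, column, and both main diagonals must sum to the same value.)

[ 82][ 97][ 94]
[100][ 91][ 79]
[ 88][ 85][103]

No — anti-diagonal sums to 273 but column 3 sums to 276.

Row 1: 82 + 97 + 94 = 273.
Row 2: 100 + 91 + 79 = 270.
Row 3: 88 + 85 + 103 = 276.
Column 1: 82 + 100 + 88 = 270.
Column 2: 97 + 91 + 85 = 273.
Column 3: 94 + 79 + 103 = 276.
Main diagonal: 82 + 91 + 103 = 276.
Anti-diagonal: 94 + 91 + 88 = 273.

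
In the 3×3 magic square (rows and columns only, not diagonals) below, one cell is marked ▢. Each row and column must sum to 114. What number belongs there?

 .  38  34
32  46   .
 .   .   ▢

44

Row 1: 38 + 34 + ? = 114, so (1,1) = 42.
The remaining cell in row 2 is (2,3) = 114 − 78 = 36.
From column 1, 114 − (42 + 32) gives (3,1) = 40.
From column 2, 114 − (38 + 46) gives (3,2) = 30.
The remaining cell in column 3 is (3,3) = 114 − 70 = 44.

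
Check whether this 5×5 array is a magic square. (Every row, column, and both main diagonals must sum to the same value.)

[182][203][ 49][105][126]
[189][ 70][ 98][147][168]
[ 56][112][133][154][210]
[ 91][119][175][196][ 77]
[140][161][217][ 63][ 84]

Row 1: 182 + 203 + 49 + 105 + 126 = 665.
Row 2: 189 + 70 + 98 + 147 + 168 = 672.
Row 3: 56 + 112 + 133 + 154 + 210 = 665.
Row 4: 91 + 119 + 175 + 196 + 77 = 658.
Row 5: 140 + 161 + 217 + 63 + 84 = 665.
Column 1: 182 + 189 + 56 + 91 + 140 = 658.
Column 2: 203 + 70 + 112 + 119 + 161 = 665.
Column 3: 49 + 98 + 133 + 175 + 217 = 672.
Column 4: 105 + 147 + 154 + 196 + 63 = 665.
Column 5: 126 + 168 + 210 + 77 + 84 = 665.
Main diagonal: 182 + 70 + 133 + 196 + 84 = 665.
Anti-diagonal: 126 + 147 + 133 + 119 + 140 = 665.

No — row 2 sums to 672 but anti-diagonal sums to 665.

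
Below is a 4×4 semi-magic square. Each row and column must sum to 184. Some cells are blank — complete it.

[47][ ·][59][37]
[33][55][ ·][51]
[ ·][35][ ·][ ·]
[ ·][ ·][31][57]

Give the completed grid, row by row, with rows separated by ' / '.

Using row 1: 47 + 59 + 37 + ? → (1,2) = 184 − 143 = 41.
Row 2: 33 + 55 + 51 + ? = 184, so (2,3) = 45.
Column 2 needs 184; the known cells sum to 131, so (4,2) = 53.
Column 3 must total 184; the given cells sum to 135, so (3,3) = 49.
Using column 4: 37 + 51 + 57 + ? → (3,4) = 184 − 145 = 39.
The remaining cell in row 3 is (3,1) = 184 − 123 = 61.
Row 4 needs 184; the known cells sum to 141, so (4,1) = 43.

47 41 59 37 / 33 55 45 51 / 61 35 49 39 / 43 53 31 57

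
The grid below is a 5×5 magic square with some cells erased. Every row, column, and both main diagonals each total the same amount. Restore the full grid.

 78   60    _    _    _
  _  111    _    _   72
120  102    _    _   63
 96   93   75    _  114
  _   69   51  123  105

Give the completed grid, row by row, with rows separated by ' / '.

Column 2 is already complete: 60 + 111 + 102 + 93 + 69 = 435, so that is the magic constant.
The remaining cell in row 4 is (4,4) = 435 − 378 = 57.
The remaining cell in row 5 is (5,1) = 435 − 348 = 87.
Column 1: 78 + 120 + 96 + 87 + ? = 435, so (2,1) = 54.
Column 5 must total 435; the given cells sum to 354, so (1,5) = 81.
Main diagonal needs 435; the known cells sum to 351, so (3,3) = 84.
From anti-diagonal, 435 − (81 + 84 + 93 + 87) gives (2,4) = 90.
Row 2 must total 435; the given cells sum to 327, so (2,3) = 108.
The remaining cell in row 3 is (3,4) = 435 − 369 = 66.
Column 3 needs 435; the known cells sum to 318, so (1,3) = 117.
From column 4, 435 − (90 + 66 + 57 + 123) gives (1,4) = 99.

78 60 117 99 81 / 54 111 108 90 72 / 120 102 84 66 63 / 96 93 75 57 114 / 87 69 51 123 105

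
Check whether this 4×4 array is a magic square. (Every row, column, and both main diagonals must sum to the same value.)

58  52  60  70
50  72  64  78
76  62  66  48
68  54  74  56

No — column 3 sums to 264 but column 1 sums to 252.

Row 1: 58 + 52 + 60 + 70 = 240.
Row 2: 50 + 72 + 64 + 78 = 264.
Row 3: 76 + 62 + 66 + 48 = 252.
Row 4: 68 + 54 + 74 + 56 = 252.
Column 1: 58 + 50 + 76 + 68 = 252.
Column 2: 52 + 72 + 62 + 54 = 240.
Column 3: 60 + 64 + 66 + 74 = 264.
Column 4: 70 + 78 + 48 + 56 = 252.
Main diagonal: 58 + 72 + 66 + 56 = 252.
Anti-diagonal: 70 + 64 + 62 + 68 = 264.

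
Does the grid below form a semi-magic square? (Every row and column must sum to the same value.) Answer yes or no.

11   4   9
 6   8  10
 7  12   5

Row 1: 11 + 4 + 9 = 24.
Row 2: 6 + 8 + 10 = 24.
Row 3: 7 + 12 + 5 = 24.
Column 1: 11 + 6 + 7 = 24.
Column 2: 4 + 8 + 12 = 24.
Column 3: 9 + 10 + 5 = 24.
All lines sum to 24.

Yes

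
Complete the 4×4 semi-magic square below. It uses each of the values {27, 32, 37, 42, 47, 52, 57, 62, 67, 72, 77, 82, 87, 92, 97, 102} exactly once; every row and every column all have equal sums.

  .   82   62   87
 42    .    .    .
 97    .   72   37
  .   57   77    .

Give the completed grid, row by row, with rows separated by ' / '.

The 16 entries sum to 1032, so each line sums to 1032/4 = 258.
Row 1 needs 258; the known cells sum to 231, so (1,1) = 27.
From row 3, 258 − (97 + 72 + 37) gives (3,2) = 52.
Using column 1: 27 + 42 + 97 + ? → (4,1) = 258 − 166 = 92.
From column 2, 258 − (82 + 52 + 57) gives (2,2) = 67.
Column 3: 62 + 72 + 77 + ? = 258, so (2,3) = 47.
Row 2 must total 258; the given cells sum to 156, so (2,4) = 102.
Row 4 must total 258; the given cells sum to 226, so (4,4) = 32.

27 82 62 87 / 42 67 47 102 / 97 52 72 37 / 92 57 77 32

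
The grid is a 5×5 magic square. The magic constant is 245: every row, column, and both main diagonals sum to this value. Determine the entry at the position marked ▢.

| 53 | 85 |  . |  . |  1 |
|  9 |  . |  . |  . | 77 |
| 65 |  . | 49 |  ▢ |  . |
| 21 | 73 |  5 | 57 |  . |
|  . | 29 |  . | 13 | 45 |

The remaining cell in row 4 is (4,5) = 245 − 156 = 89.
Column 1 must total 245; the given cells sum to 148, so (5,1) = 97.
The remaining cell in column 5 is (3,5) = 245 − 212 = 33.
The remaining cell in main diagonal is (2,2) = 245 − 204 = 41.
Anti-diagonal must total 245; the given cells sum to 220, so (2,4) = 25.
Row 2 needs 245; the known cells sum to 152, so (2,3) = 93.
Row 5: 97 + 29 + 13 + 45 + ? = 245, so (5,3) = 61.
Column 2: 85 + 41 + 73 + 29 + ? = 245, so (3,2) = 17.
Using column 3: 93 + 49 + 5 + 61 + ? → (1,3) = 245 − 208 = 37.
Row 1: 53 + 85 + 37 + 1 + ? = 245, so (1,4) = 69.
Row 3 needs 245; the known cells sum to 164, so (3,4) = 81.

81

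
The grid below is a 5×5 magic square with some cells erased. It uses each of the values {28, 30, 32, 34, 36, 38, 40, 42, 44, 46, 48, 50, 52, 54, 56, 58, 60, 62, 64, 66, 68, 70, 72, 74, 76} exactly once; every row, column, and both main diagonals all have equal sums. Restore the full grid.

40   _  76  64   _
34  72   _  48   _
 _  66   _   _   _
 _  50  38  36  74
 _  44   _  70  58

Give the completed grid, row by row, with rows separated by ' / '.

The 25 entries sum to 1300, so each line sums to 1300/5 = 260.
Using row 4: 50 + 38 + 36 + 74 + ? → (4,1) = 260 − 198 = 62.
Column 2 needs 260; the known cells sum to 232, so (1,2) = 28.
From column 4, 260 − (64 + 48 + 36 + 70) gives (3,4) = 42.
Main diagonal: 40 + 72 + 36 + 58 + ? = 260, so (3,3) = 54.
From row 1, 260 − (40 + 28 + 76 + 64) gives (1,5) = 52.
Anti-diagonal needs 260; the known cells sum to 204, so (5,1) = 56.
From row 5, 260 − (56 + 44 + 70 + 58) gives (5,3) = 32.
Column 1: 40 + 34 + 62 + 56 + ? = 260, so (3,1) = 68.
The remaining cell in column 3 is (2,3) = 260 − 200 = 60.
The remaining cell in row 2 is (2,5) = 260 − 214 = 46.
Row 3 needs 260; the known cells sum to 230, so (3,5) = 30.

40 28 76 64 52 / 34 72 60 48 46 / 68 66 54 42 30 / 62 50 38 36 74 / 56 44 32 70 58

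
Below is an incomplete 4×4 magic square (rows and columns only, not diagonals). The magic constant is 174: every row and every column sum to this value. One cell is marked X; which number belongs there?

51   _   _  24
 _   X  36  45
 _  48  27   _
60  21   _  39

63

Using row 4: 60 + 21 + 39 + ? → (4,3) = 174 − 120 = 54.
Column 3: 36 + 27 + 54 + ? = 174, so (1,3) = 57.
From column 4, 174 − (24 + 45 + 39) gives (3,4) = 66.
From row 1, 174 − (51 + 57 + 24) gives (1,2) = 42.
Row 3 needs 174; the known cells sum to 141, so (3,1) = 33.
Column 1 needs 174; the known cells sum to 144, so (2,1) = 30.
Column 2 needs 174; the known cells sum to 111, so (2,2) = 63.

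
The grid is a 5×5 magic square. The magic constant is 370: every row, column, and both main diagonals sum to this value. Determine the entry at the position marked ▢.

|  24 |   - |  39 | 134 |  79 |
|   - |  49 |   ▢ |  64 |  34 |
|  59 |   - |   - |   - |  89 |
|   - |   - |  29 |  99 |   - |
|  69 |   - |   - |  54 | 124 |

119

Using row 1: 24 + 39 + 134 + 79 + ? → (1,2) = 370 − 276 = 94.
Column 4: 134 + 64 + 99 + 54 + ? = 370, so (3,4) = 19.
Column 5 must total 370; the given cells sum to 326, so (4,5) = 44.
From main diagonal, 370 − (24 + 49 + 99 + 124) gives (3,3) = 74.
The remaining cell in anti-diagonal is (4,2) = 370 − 286 = 84.
From row 3, 370 − (59 + 74 + 19 + 89) gives (3,2) = 129.
Row 4 needs 370; the known cells sum to 256, so (4,1) = 114.
The remaining cell in column 1 is (2,1) = 370 − 266 = 104.
From column 2, 370 − (94 + 49 + 129 + 84) gives (5,2) = 14.
Row 2 must total 370; the given cells sum to 251, so (2,3) = 119.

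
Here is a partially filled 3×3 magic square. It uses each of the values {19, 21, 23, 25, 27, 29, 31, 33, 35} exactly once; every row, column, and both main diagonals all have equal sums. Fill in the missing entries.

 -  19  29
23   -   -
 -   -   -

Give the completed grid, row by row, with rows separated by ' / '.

33 19 29 / 23 27 31 / 25 35 21

The 9 entries sum to 243, so each line sums to 243/3 = 81.
From row 1, 81 − (19 + 29) gives (1,1) = 33.
The remaining cell in column 1 is (3,1) = 81 − 56 = 25.
Anti-diagonal: 29 + 25 + ? = 81, so (2,2) = 27.
Using row 2: 23 + 27 + ? → (2,3) = 81 − 50 = 31.
Column 2 must total 81; the given cells sum to 46, so (3,2) = 35.
Column 3 needs 81; the known cells sum to 60, so (3,3) = 21.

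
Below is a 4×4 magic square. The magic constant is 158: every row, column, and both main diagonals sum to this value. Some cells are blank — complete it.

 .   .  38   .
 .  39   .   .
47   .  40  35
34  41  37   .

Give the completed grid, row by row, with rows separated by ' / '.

From row 3, 158 − (47 + 40 + 35) gives (3,2) = 36.
From row 4, 158 − (34 + 41 + 37) gives (4,4) = 46.
Column 2: 39 + 36 + 41 + ? = 158, so (1,2) = 42.
Using column 3: 38 + 40 + 37 + ? → (2,3) = 158 − 115 = 43.
Main diagonal needs 158; the known cells sum to 125, so (1,1) = 33.
From anti-diagonal, 158 − (43 + 36 + 34) gives (1,4) = 45.
Column 1 needs 158; the known cells sum to 114, so (2,1) = 44.
The remaining cell in column 4 is (2,4) = 158 − 126 = 32.

33 42 38 45 / 44 39 43 32 / 47 36 40 35 / 34 41 37 46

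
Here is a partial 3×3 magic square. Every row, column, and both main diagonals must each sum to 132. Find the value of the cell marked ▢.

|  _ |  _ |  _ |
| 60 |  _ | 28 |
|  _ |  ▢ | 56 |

The remaining cell in row 2 is (2,2) = 132 − 88 = 44.
Using column 3: 28 + 56 + ? → (1,3) = 132 − 84 = 48.
Main diagonal must total 132; the given cells sum to 100, so (1,1) = 32.
The remaining cell in anti-diagonal is (3,1) = 132 − 92 = 40.
The remaining cell in row 1 is (1,2) = 132 − 80 = 52.
Row 3: 40 + 56 + ? = 132, so (3,2) = 36.

36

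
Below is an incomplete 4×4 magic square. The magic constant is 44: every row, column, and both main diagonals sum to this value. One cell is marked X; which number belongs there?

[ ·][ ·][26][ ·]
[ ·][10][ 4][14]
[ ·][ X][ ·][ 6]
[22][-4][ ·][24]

Using row 2: 10 + 4 + 14 + ? → (2,1) = 44 − 28 = 16.
From row 4, 44 − (22 + (-4) + 24) gives (4,3) = 2.
Using column 3: 26 + 4 + 2 + ? → (3,3) = 44 − 32 = 12.
The remaining cell in column 4 is (1,4) = 44 − 44 = 0.
Main diagonal needs 44; the known cells sum to 46, so (1,1) = -2.
Anti-diagonal needs 44; the known cells sum to 26, so (3,2) = 18.

18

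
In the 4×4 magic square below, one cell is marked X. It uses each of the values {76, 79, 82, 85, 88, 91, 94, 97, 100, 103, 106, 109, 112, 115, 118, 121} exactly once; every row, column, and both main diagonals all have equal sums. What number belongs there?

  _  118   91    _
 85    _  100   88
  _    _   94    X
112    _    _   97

106

The 16 entries sum to 1576, so each line sums to 1576/4 = 394.
Row 2 must total 394; the given cells sum to 273, so (2,2) = 121.
The remaining cell in column 3 is (4,3) = 394 − 285 = 109.
Main diagonal needs 394; the known cells sum to 312, so (1,1) = 82.
Row 1: 82 + 118 + 91 + ? = 394, so (1,4) = 103.
Row 4 must total 394; the given cells sum to 318, so (4,2) = 76.
Using column 1: 82 + 85 + 112 + ? → (3,1) = 394 − 279 = 115.
The remaining cell in column 2 is (3,2) = 394 − 315 = 79.
Column 4 must total 394; the given cells sum to 288, so (3,4) = 106.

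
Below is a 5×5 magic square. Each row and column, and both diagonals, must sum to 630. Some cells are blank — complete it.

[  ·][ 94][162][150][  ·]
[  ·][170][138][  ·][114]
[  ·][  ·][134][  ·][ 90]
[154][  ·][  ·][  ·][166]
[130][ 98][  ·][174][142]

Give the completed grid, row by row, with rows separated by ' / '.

Using row 5: 130 + 98 + 174 + 142 + ? → (5,3) = 630 − 544 = 86.
The remaining cell in column 3 is (4,3) = 630 − 520 = 110.
Column 5: 114 + 90 + 166 + 142 + ? = 630, so (1,5) = 118.
From row 1, 630 − (94 + 162 + 150 + 118) gives (1,1) = 106.
Main diagonal needs 630; the known cells sum to 552, so (4,4) = 78.
From row 4, 630 − (154 + 110 + 78 + 166) gives (4,2) = 122.
Column 2: 94 + 170 + 122 + 98 + ? = 630, so (3,2) = 146.
The remaining cell in anti-diagonal is (2,4) = 630 − 504 = 126.
The remaining cell in row 2 is (2,1) = 630 − 548 = 82.
From column 1, 630 − (106 + 82 + 154 + 130) gives (3,1) = 158.
Using column 4: 150 + 126 + 78 + 174 + ? → (3,4) = 630 − 528 = 102.

106 94 162 150 118 / 82 170 138 126 114 / 158 146 134 102 90 / 154 122 110 78 166 / 130 98 86 174 142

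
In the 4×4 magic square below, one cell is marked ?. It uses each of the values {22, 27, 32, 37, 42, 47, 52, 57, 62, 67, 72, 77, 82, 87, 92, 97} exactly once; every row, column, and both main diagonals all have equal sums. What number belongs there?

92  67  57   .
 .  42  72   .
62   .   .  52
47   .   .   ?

The 16 entries sum to 952, so each line sums to 952/4 = 238.
Row 1 must total 238; the given cells sum to 216, so (1,4) = 22.
Column 1 must total 238; the given cells sum to 201, so (2,1) = 37.
From anti-diagonal, 238 − (22 + 72 + 47) gives (3,2) = 97.
From row 2, 238 − (37 + 42 + 72) gives (2,4) = 87.
Using row 3: 62 + 97 + 52 + ? → (3,3) = 238 − 211 = 27.
The remaining cell in column 2 is (4,2) = 238 − 206 = 32.
Column 3 needs 238; the known cells sum to 156, so (4,3) = 82.
Column 4 needs 238; the known cells sum to 161, so (4,4) = 77.

77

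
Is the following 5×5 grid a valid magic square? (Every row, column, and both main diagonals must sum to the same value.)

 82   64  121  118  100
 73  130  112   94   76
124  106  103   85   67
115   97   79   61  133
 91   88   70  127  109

Yes

Row 1: 82 + 64 + 121 + 118 + 100 = 485.
Row 2: 73 + 130 + 112 + 94 + 76 = 485.
Row 3: 124 + 106 + 103 + 85 + 67 = 485.
Row 4: 115 + 97 + 79 + 61 + 133 = 485.
Row 5: 91 + 88 + 70 + 127 + 109 = 485.
Column 1: 82 + 73 + 124 + 115 + 91 = 485.
Column 2: 64 + 130 + 106 + 97 + 88 = 485.
Column 3: 121 + 112 + 103 + 79 + 70 = 485.
Column 4: 118 + 94 + 85 + 61 + 127 = 485.
Column 5: 100 + 76 + 67 + 133 + 109 = 485.
Main diagonal: 82 + 130 + 103 + 61 + 109 = 485.
Anti-diagonal: 100 + 94 + 103 + 97 + 91 = 485.
All lines sum to 485.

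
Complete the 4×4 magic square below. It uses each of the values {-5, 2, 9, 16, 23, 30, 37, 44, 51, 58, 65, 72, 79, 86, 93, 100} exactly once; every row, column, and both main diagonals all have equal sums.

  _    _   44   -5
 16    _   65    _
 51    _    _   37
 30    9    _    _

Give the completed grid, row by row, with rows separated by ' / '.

The 16 entries sum to 760, so each line sums to 760/4 = 190.
Column 1 needs 190; the known cells sum to 97, so (1,1) = 93.
Anti-diagonal needs 190; the known cells sum to 90, so (3,2) = 100.
Using row 1: 93 + 44 + (-5) + ? → (1,2) = 190 − 132 = 58.
The remaining cell in row 3 is (3,3) = 190 − 188 = 2.
Column 2 needs 190; the known cells sum to 167, so (2,2) = 23.
Column 3 must total 190; the given cells sum to 111, so (4,3) = 79.
Main diagonal: 93 + 23 + 2 + ? = 190, so (4,4) = 72.
Row 2 must total 190; the given cells sum to 104, so (2,4) = 86.

93 58 44 -5 / 16 23 65 86 / 51 100 2 37 / 30 9 79 72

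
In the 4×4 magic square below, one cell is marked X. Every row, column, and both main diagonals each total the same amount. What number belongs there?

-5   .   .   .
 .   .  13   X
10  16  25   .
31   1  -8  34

Row 4 is complete and sums to 58; that is the magic constant.
Row 3 needs 58; the known cells sum to 51, so (3,4) = 7.
Using column 1: -5 + 10 + 31 + ? → (2,1) = 58 − 36 = 22.
Column 3 must total 58; the given cells sum to 30, so (1,3) = 28.
Using main diagonal: -5 + 25 + 34 + ? → (2,2) = 58 − 54 = 4.
Anti-diagonal needs 58; the known cells sum to 60, so (1,4) = -2.
Row 1 must total 58; the given cells sum to 21, so (1,2) = 37.
Using row 2: 22 + 4 + 13 + ? → (2,4) = 58 − 39 = 19.

19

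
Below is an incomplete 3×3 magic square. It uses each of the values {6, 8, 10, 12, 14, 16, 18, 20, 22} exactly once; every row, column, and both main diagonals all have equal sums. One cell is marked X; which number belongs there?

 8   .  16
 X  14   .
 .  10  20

22

The 9 entries sum to 126, so each line sums to 126/3 = 42.
The remaining cell in row 1 is (1,2) = 42 − 24 = 18.
Row 3 must total 42; the given cells sum to 30, so (3,1) = 12.
Column 1 must total 42; the given cells sum to 20, so (2,1) = 22.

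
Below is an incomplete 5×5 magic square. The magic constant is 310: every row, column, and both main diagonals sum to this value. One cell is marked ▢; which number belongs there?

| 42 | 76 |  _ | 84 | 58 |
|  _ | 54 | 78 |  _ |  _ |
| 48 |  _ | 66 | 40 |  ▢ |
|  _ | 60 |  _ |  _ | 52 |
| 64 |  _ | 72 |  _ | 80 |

From row 1, 310 − (42 + 76 + 84 + 58) gives (1,3) = 50.
Using column 3: 50 + 78 + 66 + 72 + ? → (4,3) = 310 − 266 = 44.
Main diagonal: 42 + 54 + 66 + 80 + ? = 310, so (4,4) = 68.
Using anti-diagonal: 58 + 66 + 60 + 64 + ? → (2,4) = 310 − 248 = 62.
From row 4, 310 − (60 + 44 + 68 + 52) gives (4,1) = 86.
The remaining cell in column 1 is (2,1) = 310 − 240 = 70.
From column 4, 310 − (84 + 62 + 40 + 68) gives (5,4) = 56.
Row 2: 70 + 54 + 78 + 62 + ? = 310, so (2,5) = 46.
Row 5 must total 310; the given cells sum to 272, so (5,2) = 38.
Column 2 must total 310; the given cells sum to 228, so (3,2) = 82.
The remaining cell in column 5 is (3,5) = 310 − 236 = 74.

74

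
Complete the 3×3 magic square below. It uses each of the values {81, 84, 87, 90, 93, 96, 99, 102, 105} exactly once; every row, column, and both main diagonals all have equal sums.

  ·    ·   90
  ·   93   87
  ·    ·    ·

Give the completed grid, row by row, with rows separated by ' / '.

84 105 90 / 99 93 87 / 96 81 102

The 9 entries sum to 837, so each line sums to 837/3 = 279.
Row 2 needs 279; the known cells sum to 180, so (2,1) = 99.
Column 3: 90 + 87 + ? = 279, so (3,3) = 102.
Main diagonal needs 279; the known cells sum to 195, so (1,1) = 84.
Anti-diagonal needs 279; the known cells sum to 183, so (3,1) = 96.
Using row 1: 84 + 90 + ? → (1,2) = 279 − 174 = 105.
Row 3 must total 279; the given cells sum to 198, so (3,2) = 81.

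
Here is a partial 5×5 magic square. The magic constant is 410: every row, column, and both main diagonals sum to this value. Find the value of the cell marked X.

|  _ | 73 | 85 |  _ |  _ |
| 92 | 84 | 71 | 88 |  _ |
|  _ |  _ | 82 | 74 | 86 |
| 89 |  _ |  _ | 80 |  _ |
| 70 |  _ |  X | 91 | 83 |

From row 2, 410 − (92 + 84 + 71 + 88) gives (2,5) = 75.
Using column 4: 88 + 74 + 80 + 91 + ? → (1,4) = 410 − 333 = 77.
Main diagonal must total 410; the given cells sum to 329, so (1,1) = 81.
Row 1 must total 410; the given cells sum to 316, so (1,5) = 94.
Using column 1: 81 + 92 + 89 + 70 + ? → (3,1) = 410 − 332 = 78.
Column 5 needs 410; the known cells sum to 338, so (4,5) = 72.
From anti-diagonal, 410 − (94 + 88 + 82 + 70) gives (4,2) = 76.
Row 3: 78 + 82 + 74 + 86 + ? = 410, so (3,2) = 90.
From row 4, 410 − (89 + 76 + 80 + 72) gives (4,3) = 93.
Column 2: 73 + 84 + 90 + 76 + ? = 410, so (5,2) = 87.
Column 3: 85 + 71 + 82 + 93 + ? = 410, so (5,3) = 79.

79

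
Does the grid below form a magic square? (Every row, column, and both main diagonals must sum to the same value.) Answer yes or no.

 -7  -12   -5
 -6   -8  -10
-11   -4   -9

Row 1: -7 + (-12) + (-5) = -24.
Row 2: -6 + (-8) + (-10) = -24.
Row 3: -11 + (-4) + (-9) = -24.
Column 1: -7 + (-6) + (-11) = -24.
Column 2: -12 + (-8) + (-4) = -24.
Column 3: -5 + (-10) + (-9) = -24.
Main diagonal: -7 + (-8) + (-9) = -24.
Anti-diagonal: -5 + (-8) + (-11) = -24.
All lines sum to -24.

Yes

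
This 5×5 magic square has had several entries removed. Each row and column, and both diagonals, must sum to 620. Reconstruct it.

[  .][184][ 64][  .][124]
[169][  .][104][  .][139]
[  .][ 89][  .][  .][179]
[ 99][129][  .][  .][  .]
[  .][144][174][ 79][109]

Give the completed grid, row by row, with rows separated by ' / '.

154 184 64 94 124 / 169 74 104 134 139 / 84 89 119 149 179 / 99 129 159 164 69 / 114 144 174 79 109

Row 5: 144 + 174 + 79 + 109 + ? = 620, so (5,1) = 114.
From column 2, 620 − (184 + 89 + 129 + 144) gives (2,2) = 74.
Column 5 needs 620; the known cells sum to 551, so (4,5) = 69.
Row 2: 169 + 74 + 104 + 139 + ? = 620, so (2,4) = 134.
Anti-diagonal must total 620; the given cells sum to 501, so (3,3) = 119.
The remaining cell in column 3 is (4,3) = 620 − 461 = 159.
The remaining cell in row 4 is (4,4) = 620 − 456 = 164.
Main diagonal needs 620; the known cells sum to 466, so (1,1) = 154.
Row 1: 154 + 184 + 64 + 124 + ? = 620, so (1,4) = 94.
Using column 1: 154 + 169 + 99 + 114 + ? → (3,1) = 620 − 536 = 84.
Column 4 needs 620; the known cells sum to 471, so (3,4) = 149.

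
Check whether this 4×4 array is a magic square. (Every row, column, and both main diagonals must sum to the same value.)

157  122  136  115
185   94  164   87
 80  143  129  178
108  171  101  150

Row 1: 157 + 122 + 136 + 115 = 530.
Row 2: 185 + 94 + 164 + 87 = 530.
Row 3: 80 + 143 + 129 + 178 = 530.
Row 4: 108 + 171 + 101 + 150 = 530.
Column 1: 157 + 185 + 80 + 108 = 530.
Column 2: 122 + 94 + 143 + 171 = 530.
Column 3: 136 + 164 + 129 + 101 = 530.
Column 4: 115 + 87 + 178 + 150 = 530.
Main diagonal: 157 + 94 + 129 + 150 = 530.
Anti-diagonal: 115 + 164 + 143 + 108 = 530.
All lines sum to 530.

Yes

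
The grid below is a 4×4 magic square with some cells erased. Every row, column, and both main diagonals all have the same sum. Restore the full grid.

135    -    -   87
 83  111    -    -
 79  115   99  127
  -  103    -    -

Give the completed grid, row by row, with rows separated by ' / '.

135 91 107 87 / 83 111 95 131 / 79 115 99 127 / 123 103 119 75

Row 3 is already complete: 79 + 115 + 99 + 127 = 420, so that is the magic constant.
The remaining cell in column 1 is (4,1) = 420 − 297 = 123.
The remaining cell in column 2 is (1,2) = 420 − 329 = 91.
Main diagonal: 135 + 111 + 99 + ? = 420, so (4,4) = 75.
From anti-diagonal, 420 − (87 + 115 + 123) gives (2,3) = 95.
Row 1 needs 420; the known cells sum to 313, so (1,3) = 107.
From row 2, 420 − (83 + 111 + 95) gives (2,4) = 131.
Using row 4: 123 + 103 + 75 + ? → (4,3) = 420 − 301 = 119.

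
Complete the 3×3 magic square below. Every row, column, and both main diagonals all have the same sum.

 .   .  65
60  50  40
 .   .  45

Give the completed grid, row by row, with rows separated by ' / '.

Column 3 is already complete: 65 + 40 + 45 = 150, so that is the magic constant.
Main diagonal needs 150; the known cells sum to 95, so (1,1) = 55.
Anti-diagonal must total 150; the given cells sum to 115, so (3,1) = 35.
From row 1, 150 − (55 + 65) gives (1,2) = 30.
The remaining cell in row 3 is (3,2) = 150 − 80 = 70.

55 30 65 / 60 50 40 / 35 70 45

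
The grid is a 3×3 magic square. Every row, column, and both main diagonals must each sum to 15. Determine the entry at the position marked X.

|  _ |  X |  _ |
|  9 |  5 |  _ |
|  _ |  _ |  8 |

7

Using row 2: 9 + 5 + ? → (2,3) = 15 − 14 = 1.
Column 3: 1 + 8 + ? = 15, so (1,3) = 6.
Main diagonal must total 15; the given cells sum to 13, so (1,1) = 2.
Anti-diagonal must total 15; the given cells sum to 11, so (3,1) = 4.
From row 1, 15 − (2 + 6) gives (1,2) = 7.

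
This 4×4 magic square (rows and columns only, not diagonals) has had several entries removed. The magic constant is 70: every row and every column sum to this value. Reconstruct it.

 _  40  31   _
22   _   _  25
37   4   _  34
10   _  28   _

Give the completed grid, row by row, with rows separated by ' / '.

1 40 31 -2 / 22 7 16 25 / 37 4 -5 34 / 10 19 28 13

Using row 3: 37 + 4 + 34 + ? → (3,3) = 70 − 75 = -5.
Column 1 needs 70; the known cells sum to 69, so (1,1) = 1.
The remaining cell in column 3 is (2,3) = 70 − 54 = 16.
Row 1: 1 + 40 + 31 + ? = 70, so (1,4) = -2.
Row 2: 22 + 16 + 25 + ? = 70, so (2,2) = 7.
From column 2, 70 − (40 + 7 + 4) gives (4,2) = 19.
Column 4: -2 + 25 + 34 + ? = 70, so (4,4) = 13.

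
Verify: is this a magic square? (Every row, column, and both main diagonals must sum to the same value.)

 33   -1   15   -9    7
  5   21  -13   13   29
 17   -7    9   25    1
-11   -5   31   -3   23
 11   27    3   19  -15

Row 1: 33 + (-1) + 15 + (-9) + 7 = 45.
Row 2: 5 + 21 + (-13) + 13 + 29 = 55.
Row 3: 17 + (-7) + 9 + 25 + 1 = 45.
Row 4: -11 + (-5) + 31 + (-3) + 23 = 35.
Row 5: 11 + 27 + 3 + 19 + (-15) = 45.
Column 1: 33 + 5 + 17 + (-11) + 11 = 55.
Column 2: -1 + 21 + (-7) + (-5) + 27 = 35.
Column 3: 15 + (-13) + 9 + 31 + 3 = 45.
Column 4: -9 + 13 + 25 + (-3) + 19 = 45.
Column 5: 7 + 29 + 1 + 23 + (-15) = 45.
Main diagonal: 33 + 21 + 9 + (-3) + (-15) = 45.
Anti-diagonal: 7 + 13 + 9 + (-5) + 11 = 35.

No — anti-diagonal sums to 35 but column 1 sums to 55.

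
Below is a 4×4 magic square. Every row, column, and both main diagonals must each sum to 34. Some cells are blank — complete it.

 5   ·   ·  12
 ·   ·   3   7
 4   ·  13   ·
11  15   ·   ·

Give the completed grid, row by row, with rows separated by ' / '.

Column 1 needs 34; the known cells sum to 20, so (2,1) = 14.
Anti-diagonal needs 34; the known cells sum to 26, so (3,2) = 8.
Using row 2: 14 + 3 + 7 + ? → (2,2) = 34 − 24 = 10.
From row 3, 34 − (4 + 8 + 13) gives (3,4) = 9.
Column 2 must total 34; the given cells sum to 33, so (1,2) = 1.
The remaining cell in column 4 is (4,4) = 34 − 28 = 6.
The remaining cell in row 1 is (1,3) = 34 − 18 = 16.
From row 4, 34 − (11 + 15 + 6) gives (4,3) = 2.

5 1 16 12 / 14 10 3 7 / 4 8 13 9 / 11 15 2 6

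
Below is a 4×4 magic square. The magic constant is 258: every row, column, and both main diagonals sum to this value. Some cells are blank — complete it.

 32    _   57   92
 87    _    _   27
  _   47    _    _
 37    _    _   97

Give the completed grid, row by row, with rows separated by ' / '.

32 77 57 92 / 87 62 82 27 / 102 47 67 42 / 37 72 52 97

Using row 1: 32 + 57 + 92 + ? → (1,2) = 258 − 181 = 77.
The remaining cell in column 1 is (3,1) = 258 − 156 = 102.
Column 4 must total 258; the given cells sum to 216, so (3,4) = 42.
The remaining cell in anti-diagonal is (2,3) = 258 − 176 = 82.
The remaining cell in row 2 is (2,2) = 258 − 196 = 62.
Row 3: 102 + 47 + 42 + ? = 258, so (3,3) = 67.
The remaining cell in column 2 is (4,2) = 258 − 186 = 72.
From column 3, 258 − (57 + 82 + 67) gives (4,3) = 52.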